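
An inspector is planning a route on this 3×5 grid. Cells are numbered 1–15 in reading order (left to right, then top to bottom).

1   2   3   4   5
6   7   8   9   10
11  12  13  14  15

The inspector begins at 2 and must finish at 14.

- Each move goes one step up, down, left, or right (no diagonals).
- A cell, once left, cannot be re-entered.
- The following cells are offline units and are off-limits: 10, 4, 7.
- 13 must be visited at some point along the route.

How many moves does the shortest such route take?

Any route passes through 13 somewhere between 2 and 14. Summing Manhattan distances along the two legs (2 → 13 → 14) gives a lower bound of 3 + 1 = 4 moves.
A route of 4 moves achieves this: 2 → 3 → 8 → 13 → 14.
Since 4 matches the lower bound, it is optimal.

4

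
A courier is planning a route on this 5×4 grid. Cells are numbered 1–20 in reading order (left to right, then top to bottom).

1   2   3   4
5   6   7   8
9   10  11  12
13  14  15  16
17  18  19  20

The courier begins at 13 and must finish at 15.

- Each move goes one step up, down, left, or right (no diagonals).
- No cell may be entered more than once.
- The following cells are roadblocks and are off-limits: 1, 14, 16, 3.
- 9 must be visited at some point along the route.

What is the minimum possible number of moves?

4

Any route passes through 9 somewhere between 13 and 15. Summing Manhattan distances along the two legs (13 → 9 → 15) gives a lower bound of 1 + 3 = 4 moves.
A route of 4 moves achieves this: 13 → 9 → 10 → 11 → 15.
Since 4 matches the lower bound, it is optimal.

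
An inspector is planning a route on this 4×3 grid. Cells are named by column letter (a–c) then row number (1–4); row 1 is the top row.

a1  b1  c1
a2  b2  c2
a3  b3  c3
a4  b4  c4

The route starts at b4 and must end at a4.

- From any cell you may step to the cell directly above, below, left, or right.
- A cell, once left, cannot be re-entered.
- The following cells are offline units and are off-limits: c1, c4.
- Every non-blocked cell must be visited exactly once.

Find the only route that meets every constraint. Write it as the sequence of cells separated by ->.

b4 -> b3 -> c3 -> c2 -> b2 -> b1 -> a1 -> a2 -> a3 -> a4

Need to visit all 10 open cells exactly once, starting at b4 and ending at a4.
Cell b1 has only two open neighbours (b2 and a1), so the path must pass straight through it: one of those is the cell it's entered from and the other is where it exits.
Route from b4: up 1 to b3, right 1 to c3, up 1 to c2, left 1 to b2, up 1 to b1, left 1 to a1, down 3 to a4 — 9 moves in all.
Check: all 10 open cells covered.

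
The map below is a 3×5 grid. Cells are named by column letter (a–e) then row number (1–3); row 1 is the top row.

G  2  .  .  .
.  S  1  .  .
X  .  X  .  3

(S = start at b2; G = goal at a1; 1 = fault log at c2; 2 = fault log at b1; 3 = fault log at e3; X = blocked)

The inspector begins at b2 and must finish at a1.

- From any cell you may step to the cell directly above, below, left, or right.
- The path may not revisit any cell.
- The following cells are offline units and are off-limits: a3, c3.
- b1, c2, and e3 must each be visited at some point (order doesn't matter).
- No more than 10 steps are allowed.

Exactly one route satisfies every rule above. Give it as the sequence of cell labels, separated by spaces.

The 10-move cap with required stops at b1, c2, e3 leaves no slack for detours.
Route from b2: right 2 to d2, down 1 to d3, right 1 to e3, up 2 to e1, left 4 to a1 — 10 moves in all.
Check: all required cells visited; 10 ≤ 10 moves.

b2 c2 d2 d3 e3 e2 e1 d1 c1 b1 a1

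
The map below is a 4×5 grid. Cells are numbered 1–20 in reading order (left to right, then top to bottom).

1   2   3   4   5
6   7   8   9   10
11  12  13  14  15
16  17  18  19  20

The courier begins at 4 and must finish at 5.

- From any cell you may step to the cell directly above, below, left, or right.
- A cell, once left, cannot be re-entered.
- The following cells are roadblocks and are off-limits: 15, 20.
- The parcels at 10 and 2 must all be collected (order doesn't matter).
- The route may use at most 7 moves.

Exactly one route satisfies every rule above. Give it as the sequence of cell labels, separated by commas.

4, 3, 2, 7, 8, 9, 10, 5

The 7-move cap with required stops at 10, 2 leaves no slack for detours.
Route from 4: left 2 to 2, down 1 to 7, right 3 to 10, up 1 to 5 — 7 moves in all.
Check: all required cells visited; 7 ≤ 7 moves.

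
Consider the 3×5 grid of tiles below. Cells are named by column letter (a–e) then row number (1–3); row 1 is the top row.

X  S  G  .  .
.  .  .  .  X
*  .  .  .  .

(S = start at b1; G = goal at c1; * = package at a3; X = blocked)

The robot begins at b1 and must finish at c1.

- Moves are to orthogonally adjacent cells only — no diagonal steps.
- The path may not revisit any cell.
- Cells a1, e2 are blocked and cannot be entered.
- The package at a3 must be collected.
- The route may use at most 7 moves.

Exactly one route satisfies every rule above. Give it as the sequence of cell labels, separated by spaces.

The budget equals the shortest possible length, so every move has to be on a shortest route through the required cells.
Route from b1: down 1 to b2, left 1 to a2, down 1 to a3, right 2 to c3, up 2 to c1 — 7 moves in all.
Check: all required cells visited; 7 ≤ 7 moves.

b1 b2 a2 a3 b3 c3 c2 c1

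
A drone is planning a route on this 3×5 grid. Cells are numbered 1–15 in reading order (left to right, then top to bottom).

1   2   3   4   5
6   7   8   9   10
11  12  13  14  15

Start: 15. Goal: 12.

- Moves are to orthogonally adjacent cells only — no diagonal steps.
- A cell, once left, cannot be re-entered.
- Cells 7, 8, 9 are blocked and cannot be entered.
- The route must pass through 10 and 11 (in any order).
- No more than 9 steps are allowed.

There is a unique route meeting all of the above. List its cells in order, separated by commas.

15, 10, 5, 4, 3, 2, 1, 6, 11, 12

The 9-move cap with required stops at 10, 11 leaves no slack for detours.
Route from 15: up 2 to 5, left 4 to 1, down 2 to 11, right 1 to 12 — 9 moves in all.
Check: all required cells visited; 9 ≤ 9 moves.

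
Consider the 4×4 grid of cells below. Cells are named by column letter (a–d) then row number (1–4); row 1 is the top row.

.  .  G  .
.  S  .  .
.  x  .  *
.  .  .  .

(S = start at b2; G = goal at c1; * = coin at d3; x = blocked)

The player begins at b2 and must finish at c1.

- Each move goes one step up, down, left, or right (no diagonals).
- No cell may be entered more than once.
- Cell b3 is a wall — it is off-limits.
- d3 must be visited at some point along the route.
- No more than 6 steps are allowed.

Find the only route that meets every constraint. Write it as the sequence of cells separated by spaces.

b2 c2 c3 d3 d2 d1 c1

The budget equals the shortest possible length, so every move has to be on a shortest route through the required cells.
Route from b2: right to c2, down to c3, right to d3, 2× up (reaching d1), left to c1 — 6 moves in all.
Check: all required cells visited; 6 ≤ 6 moves.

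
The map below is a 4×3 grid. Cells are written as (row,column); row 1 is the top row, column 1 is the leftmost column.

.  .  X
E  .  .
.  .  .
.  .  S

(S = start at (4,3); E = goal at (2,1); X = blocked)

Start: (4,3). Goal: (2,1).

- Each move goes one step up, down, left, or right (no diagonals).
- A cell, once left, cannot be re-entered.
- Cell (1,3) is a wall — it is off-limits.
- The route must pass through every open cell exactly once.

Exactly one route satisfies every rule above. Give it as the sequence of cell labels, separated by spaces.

Need to visit all 11 open cells exactly once, starting at (4,3) and ending at (2,1).
Cell (4,1) has only two open neighbours ((3,1) and (4,2)), so the path must pass straight through it: one of those is the cell it's entered from and the other is where it exits.
Route from (4,3): 2× left (reaching (4,1)), up to (3,1), 2× right (reaching (3,3)), up to (2,3), left to (2,2), up to (1,2), left to (1,1), down to (2,1) — 10 moves in all.
Check: all 11 open cells covered.

(4,3) (4,2) (4,1) (3,1) (3,2) (3,3) (2,3) (2,2) (1,2) (1,1) (2,1)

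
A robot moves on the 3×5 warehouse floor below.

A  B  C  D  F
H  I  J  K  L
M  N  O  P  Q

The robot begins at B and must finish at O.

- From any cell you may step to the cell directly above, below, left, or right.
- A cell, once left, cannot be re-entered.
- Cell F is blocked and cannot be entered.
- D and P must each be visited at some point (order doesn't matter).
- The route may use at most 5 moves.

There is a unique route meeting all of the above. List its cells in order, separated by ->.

B -> C -> D -> K -> P -> O

The 5-move cap with required stops at D, P leaves no slack for detours.
Route from B: right 2 to D, down 2 to P, left 1 to O — 5 moves in all.
Check: all required cells visited; 5 ≤ 5 moves.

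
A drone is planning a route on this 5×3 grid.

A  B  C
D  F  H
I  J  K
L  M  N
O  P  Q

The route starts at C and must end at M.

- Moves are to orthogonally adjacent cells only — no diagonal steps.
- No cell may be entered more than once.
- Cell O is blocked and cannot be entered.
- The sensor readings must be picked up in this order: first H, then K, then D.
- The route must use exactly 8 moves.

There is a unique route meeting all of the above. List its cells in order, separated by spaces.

The waypoints must appear in the order H, K, D, with no cell reused.
Route from C: down 2 to K, left 1 to J, up 1 to F, left 1 to D, down 2 to L, right 1 to M — 8 moves in all.
Check: order respected (H at step 1, K at step 2, D at step 5); 8 moves as required.

C H K J F D I L M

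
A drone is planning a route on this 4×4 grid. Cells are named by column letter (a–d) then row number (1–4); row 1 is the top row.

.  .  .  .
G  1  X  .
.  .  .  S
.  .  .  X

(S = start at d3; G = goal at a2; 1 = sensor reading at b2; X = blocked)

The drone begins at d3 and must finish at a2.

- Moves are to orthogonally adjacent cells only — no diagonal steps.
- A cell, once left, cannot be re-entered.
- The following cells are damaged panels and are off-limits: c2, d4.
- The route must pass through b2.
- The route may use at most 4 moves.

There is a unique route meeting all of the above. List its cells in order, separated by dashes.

The budget equals the shortest possible length, so every move has to be on a shortest route through the required cells.
Route from d3: left 2 to b3, up 1 to b2, left 1 to a2 — 4 moves in all.
Check: all required cells visited; 4 ≤ 4 moves.

d3 - c3 - b3 - b2 - a2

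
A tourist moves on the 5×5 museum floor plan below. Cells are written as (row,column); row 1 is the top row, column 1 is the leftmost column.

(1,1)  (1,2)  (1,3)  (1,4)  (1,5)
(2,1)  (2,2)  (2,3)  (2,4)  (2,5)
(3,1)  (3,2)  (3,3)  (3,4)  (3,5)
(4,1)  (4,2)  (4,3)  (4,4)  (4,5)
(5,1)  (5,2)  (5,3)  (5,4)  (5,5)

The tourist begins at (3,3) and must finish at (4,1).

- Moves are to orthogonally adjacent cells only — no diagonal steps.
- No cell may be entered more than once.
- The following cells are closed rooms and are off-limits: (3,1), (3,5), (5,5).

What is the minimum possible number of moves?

The Manhattan distance from (3,3) to (4,1) is |3−4| + |3−1| = 3, so at least 3 moves are needed.
A route of 3 moves achieves this: (3,3) → (4,3) → (4,2) → (4,1).
Since 3 matches the lower bound, it is optimal.

3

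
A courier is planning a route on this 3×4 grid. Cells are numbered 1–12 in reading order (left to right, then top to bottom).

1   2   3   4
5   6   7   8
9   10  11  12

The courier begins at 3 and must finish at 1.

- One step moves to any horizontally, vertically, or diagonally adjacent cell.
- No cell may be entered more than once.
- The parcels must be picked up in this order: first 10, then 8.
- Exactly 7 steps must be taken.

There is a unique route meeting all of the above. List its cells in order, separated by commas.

3, 6, 10, 11, 8, 7, 2, 1

The waypoints must appear in the order 10, 8, with no cell reused.
Route from 3: down-left 1 to 6, down 1 to 10, right 1 to 11, up-right 1 to 8, left 1 to 7, up-left 1 to 2, left 1 to 1 — 7 moves in all.
Check: order respected (10 at step 2, 8 at step 4); 7 moves as required.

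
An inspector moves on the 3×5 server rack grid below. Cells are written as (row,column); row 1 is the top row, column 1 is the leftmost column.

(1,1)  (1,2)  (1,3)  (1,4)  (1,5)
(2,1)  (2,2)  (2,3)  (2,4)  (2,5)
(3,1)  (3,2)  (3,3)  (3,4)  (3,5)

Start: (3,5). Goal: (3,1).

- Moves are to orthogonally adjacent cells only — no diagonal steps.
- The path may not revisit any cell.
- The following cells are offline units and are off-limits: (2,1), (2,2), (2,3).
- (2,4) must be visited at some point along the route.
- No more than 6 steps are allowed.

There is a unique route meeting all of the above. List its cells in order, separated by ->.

(3,5) -> (2,5) -> (2,4) -> (3,4) -> (3,3) -> (3,2) -> (3,1)

Any route must reach (2,4) and still end at (3,1) within 6 moves, so the order of the required stops is forced.
Route from (3,5): up 1 to (2,5), left 1 to (2,4), down 1 to (3,4), left 3 to (3,1) — 6 moves in all.
Check: all required cells visited; 6 ≤ 6 moves.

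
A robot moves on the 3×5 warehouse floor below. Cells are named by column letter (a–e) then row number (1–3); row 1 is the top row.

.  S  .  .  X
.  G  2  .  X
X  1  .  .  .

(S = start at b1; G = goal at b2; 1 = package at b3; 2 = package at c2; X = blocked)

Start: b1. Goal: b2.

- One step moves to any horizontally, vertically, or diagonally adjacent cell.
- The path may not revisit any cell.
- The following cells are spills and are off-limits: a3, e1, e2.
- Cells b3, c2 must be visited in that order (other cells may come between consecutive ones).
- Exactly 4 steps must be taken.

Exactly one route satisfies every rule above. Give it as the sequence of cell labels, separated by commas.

b1, a2, b3, c2, b2

The waypoints must appear in the order b3, c2, with no cell reused.
Route from b1: down-left to a2, down-right to b3, up-right to c2, left to b2 — 4 moves in all.
Check: order respected (1 at step 2, 2 at step 3); 4 moves as required.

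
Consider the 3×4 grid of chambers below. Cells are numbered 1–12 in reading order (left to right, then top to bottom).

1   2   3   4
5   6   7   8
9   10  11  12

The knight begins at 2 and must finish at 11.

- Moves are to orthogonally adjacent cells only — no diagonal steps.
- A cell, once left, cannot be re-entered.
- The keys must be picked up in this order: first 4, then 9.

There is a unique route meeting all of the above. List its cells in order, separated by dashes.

The waypoints must appear in the order 4, 9, with no cell reused.
Route from 2: 2× right (reaching 4), down to 8, 3× left (reaching 5), down to 9, 2× right (reaching 11) — 9 moves in all.
Check: order respected (4 at step 2, 9 at step 7).

2 - 3 - 4 - 8 - 7 - 6 - 5 - 9 - 10 - 11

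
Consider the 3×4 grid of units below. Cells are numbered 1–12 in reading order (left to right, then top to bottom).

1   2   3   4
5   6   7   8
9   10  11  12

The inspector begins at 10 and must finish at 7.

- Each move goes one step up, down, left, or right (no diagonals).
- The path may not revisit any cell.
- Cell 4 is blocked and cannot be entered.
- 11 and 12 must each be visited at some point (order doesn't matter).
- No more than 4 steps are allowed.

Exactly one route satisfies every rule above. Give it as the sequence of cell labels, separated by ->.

The 4-move cap with required stops at 11, 12 leaves no slack for detours.
Route from 10: right 2 to 12, up 1 to 8, left 1 to 7 — 4 moves in all.
Check: all required cells visited; 4 ≤ 4 moves.

10 -> 11 -> 12 -> 8 -> 7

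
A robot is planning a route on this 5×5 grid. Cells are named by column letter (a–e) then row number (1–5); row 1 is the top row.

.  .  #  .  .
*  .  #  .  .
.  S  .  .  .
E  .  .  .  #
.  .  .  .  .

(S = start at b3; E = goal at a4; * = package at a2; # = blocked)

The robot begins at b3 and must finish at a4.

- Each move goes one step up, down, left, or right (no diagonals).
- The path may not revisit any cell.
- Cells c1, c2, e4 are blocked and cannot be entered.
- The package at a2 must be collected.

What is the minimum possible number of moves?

4

Any route passes through a2 somewhere between b3 and a4. Summing Manhattan distances along the two legs (b3 → a2 → a4) gives a lower bound of 2 + 2 = 4 moves.
A route of 4 moves achieves this: b3 → b2 → a2 → a3 → a4.
Since 4 matches the lower bound, it is optimal.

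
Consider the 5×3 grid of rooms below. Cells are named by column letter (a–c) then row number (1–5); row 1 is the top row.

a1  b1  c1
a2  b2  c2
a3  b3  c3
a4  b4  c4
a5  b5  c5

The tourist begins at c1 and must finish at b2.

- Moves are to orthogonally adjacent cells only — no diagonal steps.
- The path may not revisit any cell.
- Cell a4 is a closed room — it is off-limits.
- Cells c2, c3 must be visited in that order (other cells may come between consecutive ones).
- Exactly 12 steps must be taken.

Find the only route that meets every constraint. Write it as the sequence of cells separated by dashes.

The waypoints must appear in the order c2, c3, with no cell reused.
Route from c1: down 4 to c5, left 1 to b5, up 2 to b3, left 1 to a3, up 2 to a1, right 1 to b1, down 1 to b2 — 12 moves in all.
Check: order respected (c2 at step 1, c3 at step 2); 12 moves as required.

c1 - c2 - c3 - c4 - c5 - b5 - b4 - b3 - a3 - a2 - a1 - b1 - b2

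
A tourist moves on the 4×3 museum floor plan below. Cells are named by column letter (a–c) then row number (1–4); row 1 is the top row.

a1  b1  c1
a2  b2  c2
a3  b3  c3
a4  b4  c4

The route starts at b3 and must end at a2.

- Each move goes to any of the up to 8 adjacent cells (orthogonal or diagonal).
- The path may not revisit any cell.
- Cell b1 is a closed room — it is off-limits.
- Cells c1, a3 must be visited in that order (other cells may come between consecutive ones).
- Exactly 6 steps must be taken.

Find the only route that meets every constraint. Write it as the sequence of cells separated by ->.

b3 -> c3 -> c2 -> c1 -> b2 -> a3 -> a2

The waypoints must appear in the order c1, a3, with no cell reused.
Route from b3: right 1 to c3, up 2 to c1, down-left 2 to a3, up 1 to a2 — 6 moves in all.
Check: order respected (c1 at step 3, a3 at step 5); 6 moves as required.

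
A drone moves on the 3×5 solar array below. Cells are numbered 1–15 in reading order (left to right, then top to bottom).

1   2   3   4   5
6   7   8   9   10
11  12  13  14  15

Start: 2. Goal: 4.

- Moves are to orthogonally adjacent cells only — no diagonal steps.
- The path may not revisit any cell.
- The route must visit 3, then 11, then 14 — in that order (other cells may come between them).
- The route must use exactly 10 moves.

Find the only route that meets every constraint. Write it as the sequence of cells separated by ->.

The waypoints must appear in the order 3, 11, 14, with no cell reused.
Route from 2: right to 3, down to 8, 2× left (reaching 6), down to 11, 3× right (reaching 14), 2× up (reaching 4) — 10 moves in all.
Check: order respected (3 at step 1, 11 at step 5, 14 at step 8); 10 moves as required.

2 -> 3 -> 8 -> 7 -> 6 -> 11 -> 12 -> 13 -> 14 -> 9 -> 4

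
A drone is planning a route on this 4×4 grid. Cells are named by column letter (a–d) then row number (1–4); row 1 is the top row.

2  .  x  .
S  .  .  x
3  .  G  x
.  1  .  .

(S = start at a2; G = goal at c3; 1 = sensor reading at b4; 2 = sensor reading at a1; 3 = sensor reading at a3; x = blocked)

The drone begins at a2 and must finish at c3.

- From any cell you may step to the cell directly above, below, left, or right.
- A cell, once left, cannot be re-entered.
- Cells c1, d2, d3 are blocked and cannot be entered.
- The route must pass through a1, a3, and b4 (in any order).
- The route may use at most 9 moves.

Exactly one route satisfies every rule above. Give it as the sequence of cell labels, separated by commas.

a2, a1, b1, b2, b3, a3, a4, b4, c4, c3

The 9-move cap with required stops at a1, a3, b4 leaves no slack for detours.
Route from a2: up 1 to a1, right 1 to b1, down 2 to b3, left 1 to a3, down 1 to a4, right 2 to c4, up 1 to c3 — 9 moves in all.
Check: all required cells visited; 9 ≤ 9 moves.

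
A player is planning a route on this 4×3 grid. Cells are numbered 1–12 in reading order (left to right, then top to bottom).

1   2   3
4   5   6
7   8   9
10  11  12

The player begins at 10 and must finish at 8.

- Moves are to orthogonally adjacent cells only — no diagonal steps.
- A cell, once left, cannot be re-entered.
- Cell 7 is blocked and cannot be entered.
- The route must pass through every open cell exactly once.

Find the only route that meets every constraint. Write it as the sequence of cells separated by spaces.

Need to visit all 11 open cells exactly once, starting at 10 and ending at 8.
Cell 4 has only two open neighbours (1 and 5), so the path must pass straight through it: one of those is the cell it's entered from and the other is where it exits.
Route from 10: right 2 to 12, up 3 to 3, left 2 to 1, down 1 to 4, right 1 to 5, down 1 to 8 — 10 moves in all.
Check: all 11 open cells covered.

10 11 12 9 6 3 2 1 4 5 8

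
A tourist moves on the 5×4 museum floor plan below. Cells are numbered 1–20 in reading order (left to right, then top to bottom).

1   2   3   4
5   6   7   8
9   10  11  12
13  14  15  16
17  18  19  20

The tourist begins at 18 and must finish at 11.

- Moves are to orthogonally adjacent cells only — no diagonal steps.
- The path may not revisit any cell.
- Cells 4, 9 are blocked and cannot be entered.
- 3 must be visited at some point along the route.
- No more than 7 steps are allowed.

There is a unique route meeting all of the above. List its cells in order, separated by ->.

18 -> 14 -> 10 -> 6 -> 2 -> 3 -> 7 -> 11

Any route must reach 3 and still end at 11 within 7 moves, so the order of the required stops is forced.
Route from 18: 4× up (reaching 2), right to 3, 2× down (reaching 11) — 7 moves in all.
Check: all required cells visited; 7 ≤ 7 moves.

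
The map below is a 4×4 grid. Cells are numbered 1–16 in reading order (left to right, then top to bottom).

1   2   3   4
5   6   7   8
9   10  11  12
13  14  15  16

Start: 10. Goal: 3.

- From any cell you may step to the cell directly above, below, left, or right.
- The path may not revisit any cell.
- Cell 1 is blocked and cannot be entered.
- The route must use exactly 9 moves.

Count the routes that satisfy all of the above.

Need simple routes of exactly 9 moves from 10 to 3 (Manhattan distance 3, so 3 moves are spent on a detour and 3 undoing it).
Branch systematically from the start, pruning whenever the remaining move budget drops below the Manhattan distance to 3 or differs from it in parity. Grouping the completions by first move — via 6: 2; via 14: 5; via 9: 8; via 11: 3 — and summing: 2 + 5 + 8 + 3 = 18.
That gives 18 routes.

18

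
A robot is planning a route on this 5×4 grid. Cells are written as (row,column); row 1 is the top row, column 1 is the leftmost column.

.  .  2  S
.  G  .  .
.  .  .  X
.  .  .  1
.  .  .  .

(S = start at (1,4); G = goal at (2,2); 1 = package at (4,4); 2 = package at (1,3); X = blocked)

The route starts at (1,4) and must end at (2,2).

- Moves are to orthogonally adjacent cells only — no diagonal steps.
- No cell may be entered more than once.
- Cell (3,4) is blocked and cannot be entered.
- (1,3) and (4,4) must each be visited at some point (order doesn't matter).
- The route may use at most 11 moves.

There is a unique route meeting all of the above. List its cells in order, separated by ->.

(1,4) -> (1,3) -> (2,3) -> (3,3) -> (4,3) -> (4,4) -> (5,4) -> (5,3) -> (5,2) -> (4,2) -> (3,2) -> (2,2)

The 11-move cap with required stops at (1,3), (4,4) leaves no slack for detours.
Route from (1,4): left 1 to (1,3), down 3 to (4,3), right 1 to (4,4), down 1 to (5,4), left 2 to (5,2), up 3 to (2,2) — 11 moves in all.
Check: all required cells visited; 11 ≤ 11 moves.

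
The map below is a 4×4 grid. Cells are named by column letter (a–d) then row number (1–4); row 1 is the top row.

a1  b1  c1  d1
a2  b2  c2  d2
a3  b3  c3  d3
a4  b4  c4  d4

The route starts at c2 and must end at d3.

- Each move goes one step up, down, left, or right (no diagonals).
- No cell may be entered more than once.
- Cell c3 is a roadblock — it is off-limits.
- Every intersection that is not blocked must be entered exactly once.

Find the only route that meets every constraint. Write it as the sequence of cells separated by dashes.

Need to visit all 15 open cells exactly once, starting at c2 and ending at d3.
Route from c2: right to d2, up to d1, 3× left (reaching a1), down to a2, right to b2, down to b3, left to a3, down to a4, 3× right (reaching d4), up to d3 — 14 moves in all.
Check: all 15 open cells covered.

c2 - d2 - d1 - c1 - b1 - a1 - a2 - b2 - b3 - a3 - a4 - b4 - c4 - d4 - d3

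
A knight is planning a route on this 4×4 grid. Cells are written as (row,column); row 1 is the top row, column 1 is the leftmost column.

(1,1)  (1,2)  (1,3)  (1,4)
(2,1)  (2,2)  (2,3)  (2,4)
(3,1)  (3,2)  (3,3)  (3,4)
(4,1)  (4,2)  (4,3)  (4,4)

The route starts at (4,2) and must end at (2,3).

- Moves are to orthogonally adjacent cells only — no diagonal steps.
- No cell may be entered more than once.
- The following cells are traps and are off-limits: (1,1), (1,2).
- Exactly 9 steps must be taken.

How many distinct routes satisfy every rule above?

5

Need simple routes of exactly 9 moves from (4,2) to (2,3) (Manhattan distance 3, so 3 moves are spent on a detour and 3 undoing it).
Enumerating: (4,2) (3,2) (3,3) (4,3) (4,4) (3,4) (2,4) (1,4) (1,3) (2,3) | (4,2) (4,1) (3,1) (2,1) (2,2) (3,2) (3,3) (3,4) (2,4) (2,3) | (4,2) (4,1) (3,1) (3,2) (3,3) (4,3) (4,4) (3,4) (2,4) (2,3) | (4,2) (4,1) (3,1) (3,2) (3,3) (3,4) (2,4) (1,4) (1,3) (2,3) | (4,2) (4,3) (4,4) (3,4) (3,3) (3,2) (3,1) (2,1) (2,2) (2,3).
That gives 5 routes.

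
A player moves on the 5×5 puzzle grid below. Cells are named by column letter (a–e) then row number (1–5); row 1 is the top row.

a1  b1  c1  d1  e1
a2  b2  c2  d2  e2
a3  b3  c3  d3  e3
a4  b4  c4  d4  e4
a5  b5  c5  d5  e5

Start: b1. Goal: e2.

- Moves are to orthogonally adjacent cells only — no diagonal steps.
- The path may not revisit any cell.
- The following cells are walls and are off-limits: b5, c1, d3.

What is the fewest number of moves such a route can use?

The Manhattan distance from b1 to e2 is |1−2| + |2−5| = 4, so at least 4 moves are needed.
A route of 4 moves achieves this: b1 → b2 → c2 → d2 → e2.
Since 4 matches the lower bound, it is optimal.

4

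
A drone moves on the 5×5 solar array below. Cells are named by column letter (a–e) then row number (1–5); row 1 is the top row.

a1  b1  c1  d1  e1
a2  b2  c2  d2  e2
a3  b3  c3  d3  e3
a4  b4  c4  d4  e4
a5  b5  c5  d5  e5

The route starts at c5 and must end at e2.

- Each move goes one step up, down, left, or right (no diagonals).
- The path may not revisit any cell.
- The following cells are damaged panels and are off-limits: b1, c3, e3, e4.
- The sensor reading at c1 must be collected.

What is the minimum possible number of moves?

Any route passes through c1 somewhere between c5 and e2. Summing Manhattan distances along the two legs (c5 → c1 → e2) gives a lower bound of 4 + 3 = 7 moves.
That bound ignores the blocked cells. Measuring each leg by the fewest moves that actually steer around them (c5→c1: 6; c1→e2: 3) raises the lower bound to 9.
A route of 9 moves exists: c5 → c4 → b4 → b3 → b2 → c2 → c1 → d1 → d2 → e2.
Since 9 matches that lower bound, it is optimal.

9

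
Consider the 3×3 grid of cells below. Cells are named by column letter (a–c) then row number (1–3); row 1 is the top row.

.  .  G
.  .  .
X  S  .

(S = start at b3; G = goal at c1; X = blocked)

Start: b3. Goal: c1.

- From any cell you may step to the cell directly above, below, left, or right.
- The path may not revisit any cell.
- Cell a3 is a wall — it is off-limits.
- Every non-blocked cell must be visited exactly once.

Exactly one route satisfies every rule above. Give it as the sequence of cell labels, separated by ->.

b3 -> c3 -> c2 -> b2 -> a2 -> a1 -> b1 -> c1

Need to visit all 8 open cells exactly once, starting at b3 and ending at c1.
Route from b3: right to c3, up to c2, 2× left (reaching a2), up to a1, 2× right (reaching c1) — 7 moves in all.
Check: all 8 open cells covered.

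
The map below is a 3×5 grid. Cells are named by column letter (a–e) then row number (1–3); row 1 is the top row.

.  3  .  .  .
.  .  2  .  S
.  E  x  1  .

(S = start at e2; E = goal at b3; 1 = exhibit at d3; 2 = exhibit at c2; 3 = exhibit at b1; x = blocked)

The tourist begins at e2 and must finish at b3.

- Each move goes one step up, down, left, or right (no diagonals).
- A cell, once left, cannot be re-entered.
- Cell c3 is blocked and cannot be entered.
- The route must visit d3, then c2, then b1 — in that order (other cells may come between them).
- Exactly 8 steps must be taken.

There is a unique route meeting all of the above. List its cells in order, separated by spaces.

The waypoints must appear in the order d3, c2, b1, with no cell reused.
Route from e2: down to e3, left to d3, up to d2, left to c2, up to c1, left to b1, 2× down (reaching b3) — 8 moves in all.
Check: order respected (1 at step 2, 2 at step 4, 3 at step 6); 8 moves as required.

e2 e3 d3 d2 c2 c1 b1 b2 b3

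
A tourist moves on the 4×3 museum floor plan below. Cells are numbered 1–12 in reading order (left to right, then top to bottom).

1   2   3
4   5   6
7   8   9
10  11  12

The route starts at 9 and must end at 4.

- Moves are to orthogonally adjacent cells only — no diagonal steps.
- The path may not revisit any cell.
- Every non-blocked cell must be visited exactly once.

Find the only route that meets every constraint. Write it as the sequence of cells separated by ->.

9 -> 12 -> 11 -> 10 -> 7 -> 8 -> 5 -> 6 -> 3 -> 2 -> 1 -> 4

Need to visit all 12 open cells exactly once, starting at 9 and ending at 4.
Route from 9: down to 12, 2× left (reaching 10), up to 7, right to 8, up to 5, right to 6, up to 3, 2× left (reaching 1), down to 4 — 11 moves in all.
Check: all 12 open cells covered.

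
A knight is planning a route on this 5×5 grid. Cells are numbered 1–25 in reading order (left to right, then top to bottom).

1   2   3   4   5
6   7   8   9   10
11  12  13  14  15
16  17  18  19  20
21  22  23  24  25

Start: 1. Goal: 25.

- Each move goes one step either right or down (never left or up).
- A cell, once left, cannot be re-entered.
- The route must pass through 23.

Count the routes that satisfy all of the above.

15

A right/down-only route from 1 to 25 makes exactly 4 down-moves and 4 right-moves in some order.
With no other constraints that would be C(8,4) = 70 routes.
Split at 23 and multiply the segment counts: 1→23: 15; 23→25: 1; product = 15.
That gives 15 routes.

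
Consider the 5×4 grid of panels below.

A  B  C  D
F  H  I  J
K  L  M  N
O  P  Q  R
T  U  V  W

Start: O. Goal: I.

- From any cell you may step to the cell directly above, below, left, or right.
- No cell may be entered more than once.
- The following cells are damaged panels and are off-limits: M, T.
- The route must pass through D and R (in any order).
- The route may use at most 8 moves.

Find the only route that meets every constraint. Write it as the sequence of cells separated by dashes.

The 8-move cap with required stops at D, R leaves no slack for detours.
Route from O: 3× right (reaching R), 3× up (reaching D), left to C, down to I — 8 moves in all.
Check: all required cells visited; 8 ≤ 8 moves.

O - P - Q - R - N - J - D - C - I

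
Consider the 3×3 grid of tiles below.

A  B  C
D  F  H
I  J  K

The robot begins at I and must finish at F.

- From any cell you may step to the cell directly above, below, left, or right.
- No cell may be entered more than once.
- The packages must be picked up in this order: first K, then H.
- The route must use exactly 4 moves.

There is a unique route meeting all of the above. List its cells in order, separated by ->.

The waypoints must appear in the order K, H, with no cell reused.
Route from I: 2× right (reaching K), up to H, left to F — 4 moves in all.
Check: order respected (K at step 2, H at step 3); 4 moves as required.

I -> J -> K -> H -> F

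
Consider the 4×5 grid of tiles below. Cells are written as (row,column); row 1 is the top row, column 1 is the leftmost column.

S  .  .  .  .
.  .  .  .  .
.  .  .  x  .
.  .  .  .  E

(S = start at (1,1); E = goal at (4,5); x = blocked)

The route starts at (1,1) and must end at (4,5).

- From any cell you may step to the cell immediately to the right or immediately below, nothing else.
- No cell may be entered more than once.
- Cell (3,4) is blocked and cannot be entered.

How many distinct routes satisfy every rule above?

A right/down-only route from (1,1) to (4,5) makes exactly 3 down-moves and 4 right-moves in some order.
With no other constraints that would be C(7,3) = 35 routes.
Subtract routes through each blocked cell (inclusion–exclusion for overlaps): − through (3,4): 20 → 15.
That gives 15 routes.

15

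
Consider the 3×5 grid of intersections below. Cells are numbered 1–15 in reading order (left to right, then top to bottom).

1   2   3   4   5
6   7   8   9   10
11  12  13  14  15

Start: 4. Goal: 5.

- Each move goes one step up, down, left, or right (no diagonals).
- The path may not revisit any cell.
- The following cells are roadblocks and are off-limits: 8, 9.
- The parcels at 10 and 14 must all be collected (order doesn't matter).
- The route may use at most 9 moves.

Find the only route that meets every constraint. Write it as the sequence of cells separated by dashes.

The 9-move cap with required stops at 10, 14 leaves no slack for detours.
Route from 4: 2× left (reaching 2), 2× down (reaching 12), 3× right (reaching 15), 2× up (reaching 5) — 9 moves in all.
Check: all required cells visited; 9 ≤ 9 moves.

4 - 3 - 2 - 7 - 12 - 13 - 14 - 15 - 10 - 5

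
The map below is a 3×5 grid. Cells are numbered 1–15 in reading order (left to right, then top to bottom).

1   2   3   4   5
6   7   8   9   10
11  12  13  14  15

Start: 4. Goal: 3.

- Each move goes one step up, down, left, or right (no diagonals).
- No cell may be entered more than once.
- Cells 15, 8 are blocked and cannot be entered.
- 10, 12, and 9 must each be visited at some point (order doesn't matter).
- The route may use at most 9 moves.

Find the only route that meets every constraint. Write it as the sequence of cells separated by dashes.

4 - 5 - 10 - 9 - 14 - 13 - 12 - 7 - 2 - 3

The budget equals the shortest possible length, so every move has to be on a shortest route through the required cells.
Route from 4: right to 5, down to 10, left to 9, down to 14, 2× left (reaching 12), 2× up (reaching 2), right to 3 — 9 moves in all.
Check: all required cells visited; 9 ≤ 9 moves.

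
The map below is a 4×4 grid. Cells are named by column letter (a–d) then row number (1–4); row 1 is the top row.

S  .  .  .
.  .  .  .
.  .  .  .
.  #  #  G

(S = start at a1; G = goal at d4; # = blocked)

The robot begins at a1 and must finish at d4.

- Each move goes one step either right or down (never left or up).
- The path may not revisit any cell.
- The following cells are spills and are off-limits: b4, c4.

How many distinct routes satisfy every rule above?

A right/down-only route from a1 to d4 makes exactly 3 down-moves and 3 right-moves in some order.
With no other constraints that would be C(6,3) = 20 routes.
Subtract routes through each blocked cell (inclusion–exclusion for overlaps): − through b4: 4 − through c4: 10 + through b4&c4: 4 → 10.
That gives 10 routes.

10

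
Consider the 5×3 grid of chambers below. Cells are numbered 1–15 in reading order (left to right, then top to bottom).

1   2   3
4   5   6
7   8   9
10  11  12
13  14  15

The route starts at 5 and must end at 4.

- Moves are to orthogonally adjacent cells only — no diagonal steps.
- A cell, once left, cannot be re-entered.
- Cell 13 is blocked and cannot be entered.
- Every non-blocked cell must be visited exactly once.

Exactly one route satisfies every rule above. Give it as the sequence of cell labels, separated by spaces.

5 8 7 10 11 14 15 12 9 6 3 2 1 4

Need to visit all 14 open cells exactly once, starting at 5 and ending at 4.
Cell 3 has only two open neighbours (6 and 2), so the path must pass straight through it: one of those is the cell it's entered from and the other is where it exits.
Route from 5: down to 8, left to 7, down to 10, right to 11, down to 14, right to 15, 4× up (reaching 3), 2× left (reaching 1), down to 4 — 13 moves in all.
Check: all 14 open cells covered.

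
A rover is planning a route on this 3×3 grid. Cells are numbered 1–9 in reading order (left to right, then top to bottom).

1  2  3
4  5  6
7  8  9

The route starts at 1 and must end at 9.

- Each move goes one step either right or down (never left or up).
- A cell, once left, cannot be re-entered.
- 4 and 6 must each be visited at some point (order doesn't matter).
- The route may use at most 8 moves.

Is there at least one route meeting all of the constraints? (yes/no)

yes

One route that works: 1 → 4 → 5 → 6 → 9.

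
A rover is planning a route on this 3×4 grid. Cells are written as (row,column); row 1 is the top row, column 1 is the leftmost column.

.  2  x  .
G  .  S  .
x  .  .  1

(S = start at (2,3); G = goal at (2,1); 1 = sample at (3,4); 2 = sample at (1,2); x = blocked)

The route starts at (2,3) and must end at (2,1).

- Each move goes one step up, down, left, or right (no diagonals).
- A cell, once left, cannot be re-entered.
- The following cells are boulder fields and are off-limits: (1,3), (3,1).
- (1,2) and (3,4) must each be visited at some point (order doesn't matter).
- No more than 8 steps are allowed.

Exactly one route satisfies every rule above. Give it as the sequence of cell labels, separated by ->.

(2,3) -> (2,4) -> (3,4) -> (3,3) -> (3,2) -> (2,2) -> (1,2) -> (1,1) -> (2,1)

Any route must reach (1,2) and (3,4) and still end at (2,1) within 8 moves, so the order of the required stops is forced.
Route from (2,3): right to (2,4), down to (3,4), 2× left (reaching (3,2)), 2× up (reaching (1,2)), left to (1,1), down to (2,1) — 8 moves in all.
Check: all required cells visited; 8 ≤ 8 moves.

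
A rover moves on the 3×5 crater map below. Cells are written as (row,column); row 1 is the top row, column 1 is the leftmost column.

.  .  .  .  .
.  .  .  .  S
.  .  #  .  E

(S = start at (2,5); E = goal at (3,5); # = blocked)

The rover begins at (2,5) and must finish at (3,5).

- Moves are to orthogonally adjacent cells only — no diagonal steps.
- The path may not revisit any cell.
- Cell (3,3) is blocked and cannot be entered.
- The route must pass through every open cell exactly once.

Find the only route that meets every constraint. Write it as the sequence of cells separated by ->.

Need to visit all 14 open cells exactly once, starting at (2,5) and ending at (3,5).
Route from (2,5): up 1 to (1,5), left 4 to (1,1), down 2 to (3,1), right 1 to (3,2), up 1 to (2,2), right 2 to (2,4), down 1 to (3,4), right 1 to (3,5) — 13 moves in all.
Check: all 14 open cells covered.

(2,5) -> (1,5) -> (1,4) -> (1,3) -> (1,2) -> (1,1) -> (2,1) -> (3,1) -> (3,2) -> (2,2) -> (2,3) -> (2,4) -> (3,4) -> (3,5)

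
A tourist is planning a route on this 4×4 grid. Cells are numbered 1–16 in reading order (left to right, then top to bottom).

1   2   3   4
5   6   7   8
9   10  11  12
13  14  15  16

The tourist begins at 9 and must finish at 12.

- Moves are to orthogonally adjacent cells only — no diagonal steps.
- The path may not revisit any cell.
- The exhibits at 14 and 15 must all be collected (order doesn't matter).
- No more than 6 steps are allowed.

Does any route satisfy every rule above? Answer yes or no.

yes

One route that works: 9 → 13 → 14 → 15 → 11 → 12.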